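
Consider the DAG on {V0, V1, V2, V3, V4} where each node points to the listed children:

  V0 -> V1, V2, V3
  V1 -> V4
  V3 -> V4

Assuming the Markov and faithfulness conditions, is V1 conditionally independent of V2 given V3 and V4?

There are 2 undirected paths between V1 and V2; checking each against the conditioning set {V3, V4}:
Path 1: V1 ← V0 → V2
  V0 is a fork and V0 is not conditioned on — no node blocks this path, so it is active.
Path 2: V1 → V4 ← V3 ← V0 → V2
  V3 is a chain here and V3 is conditioned on, so the path is blocked at V3.
Because an active path exists, V1 and V2 are not d-separated.

No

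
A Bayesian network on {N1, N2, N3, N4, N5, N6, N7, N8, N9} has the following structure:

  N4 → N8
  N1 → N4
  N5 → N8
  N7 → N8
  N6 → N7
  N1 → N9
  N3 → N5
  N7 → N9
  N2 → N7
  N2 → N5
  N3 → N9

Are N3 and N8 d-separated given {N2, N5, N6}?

There are 6 undirected paths between N3 and N8; checking each against the conditioning set {N2, N5, N6}:
  1. N3 → N5 ← N2 → N7 → N9 ← N1 → N4 → N8 — N5:collider[open]; N2:fork[blocks]; N7:chain[open]; N9:collider[blocks]; N1:fork[open]; N4:chain[open] ⇒ blocked
  2. N3 → N5 ← N2 → N7 → N8 — N5:collider[open]; N2:fork[blocks]; N7:chain[open] ⇒ blocked
  3. N3 → N5 → N8 — N5:chain[blocks] ⇒ blocked
  4. N3 → N9 ← N7 ← N2 → N5 → N8 — N9:collider[blocks]; N7:chain[open]; N2:fork[blocks]; N5:chain[blocks] ⇒ blocked
  5. N3 → N9 ← N7 → N8 — N9:collider[blocks]; N7:fork[open] ⇒ blocked
  6. N3 → N9 ← N1 → N4 → N8 — N9:collider[blocks]; N1:fork[open]; N4:chain[open] ⇒ blocked
Since every path is blocked, d-separation holds.

Yes — N3 and N8 are d-separated given {N2, N5, N6}.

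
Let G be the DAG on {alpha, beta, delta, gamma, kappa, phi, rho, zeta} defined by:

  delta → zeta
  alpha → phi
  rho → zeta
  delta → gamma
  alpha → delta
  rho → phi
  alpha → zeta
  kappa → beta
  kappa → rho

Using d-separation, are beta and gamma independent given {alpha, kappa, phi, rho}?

Yes

Enumerating the 4 paths from beta to gamma and testing each for blocking by {alpha, kappa, phi, rho}:
  1. beta ← kappa → rho → phi ← alpha → zeta ← delta → gamma — kappa:fork[blocks]; rho:chain[blocks]; phi:collider[open]; alpha:fork[blocks]; zeta:collider[blocks]; delta:fork[open] ⇒ blocked
  2. beta ← kappa → rho → phi ← alpha → delta → gamma — kappa:fork[blocks]; rho:chain[blocks]; phi:collider[open]; alpha:fork[blocks]; delta:chain[open] ⇒ blocked
  3. beta ← kappa → rho → zeta ← alpha → delta → gamma — kappa:fork[blocks]; rho:chain[blocks]; zeta:collider[blocks]; alpha:fork[blocks]; delta:chain[open] ⇒ blocked
  4. beta ← kappa → rho → zeta ← delta → gamma — kappa:fork[blocks]; rho:chain[blocks]; zeta:collider[blocks]; delta:fork[open] ⇒ blocked
Every path is blocked, so beta and gamma are d-separated given {alpha, kappa, phi, rho}.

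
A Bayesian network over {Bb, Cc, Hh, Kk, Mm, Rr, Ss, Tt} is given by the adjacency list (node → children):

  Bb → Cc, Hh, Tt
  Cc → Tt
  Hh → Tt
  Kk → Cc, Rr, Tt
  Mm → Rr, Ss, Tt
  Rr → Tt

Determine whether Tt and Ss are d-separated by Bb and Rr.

No — Tt and Ss are not d-separated given {Bb, Rr}.

Enumerating the 6 paths from Tt to Ss and testing each for blocking by {Bb, Rr}:
Path 1: Tt ← Mm → Ss
  Mm is a fork and Mm is not conditioned on — no node blocks this path, so it is active.
Path 2: Tt ← Hh ← Bb → Cc ← Kk → Rr ← Mm → Ss
  Bb is a fork here and Bb is conditioned on, so the path is blocked at Bb.
Path 3: Tt ← Cc ← Kk → Rr ← Mm → Ss
  Cc is a chain and Cc is not conditioned on; Kk is a fork and Kk is not conditioned on; Rr is a collider and Rr is conditioned on, which opens it; Mm is a fork and Mm is not conditioned on — no node blocks this path, so it is active.
Path 4: Tt ← Rr ← Mm → Ss
  Rr is a chain here and Rr is conditioned on, so the path is blocked at Rr.
Path 5: Tt ← Kk → Rr ← Mm → Ss
  Kk is a fork and Kk is not conditioned on; Rr is a collider and Rr is conditioned on, which opens it; Mm is a fork and Mm is not conditioned on — no node blocks this path, so it is active.
Path 6: Tt ← Bb → Cc ← Kk → Rr ← Mm → Ss
  Bb is a fork here and Bb is conditioned on, so the path is blocked at Bb.
Since the path Tt ← Mm → Ss is active, Tt and Ss are not d-separated given {Bb, Rr}.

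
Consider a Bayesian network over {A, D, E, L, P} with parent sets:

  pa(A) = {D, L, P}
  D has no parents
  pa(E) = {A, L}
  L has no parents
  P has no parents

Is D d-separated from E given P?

2 paths connect D and E; each must be blocked for d-separation to hold:
Path 1: D → A ← L → E
  A is a collider here and neither A nor any of its descendants is conditioned on, so the collider stays closed — the path is blocked at A.
Path 2: D → A → E
  A is a chain and A is not conditioned on — no node blocks this path, so it is active.
At least one path is unblocked, so d-separation fails.

No — D and E are not d-separated given {P}.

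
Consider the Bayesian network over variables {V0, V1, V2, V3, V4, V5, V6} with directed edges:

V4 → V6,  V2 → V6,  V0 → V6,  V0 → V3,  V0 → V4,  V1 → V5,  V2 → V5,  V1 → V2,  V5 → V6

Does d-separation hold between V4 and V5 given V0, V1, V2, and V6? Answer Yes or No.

No

There are 6 undirected paths between V4 and V5; checking each against the conditioning set {V0, V1, V2, V6}:
Path 1: V4 → V6 ← V2 ← V1 → V5
  V2 is a chain here and V2 is conditioned on, so the path is blocked at V2.
Path 2: V4 → V6 ← V2 → V5
  V2 is a fork here and V2 is conditioned on, so the path is blocked at V2.
Path 3: V4 → V6 ← V5
  V6 is a collider and V6 is conditioned on, which opens it — no node blocks this path, so it is active.
Path 4: V4 ← V0 → V6 ← V2 ← V1 → V5
  V0 is a fork here and V0 is conditioned on, so the path is blocked at V0.
Path 5: V4 ← V0 → V6 ← V2 → V5
  V0 is a fork here and V0 is conditioned on, so the path is blocked at V0.
Path 6: V4 ← V0 → V6 ← V5
  V0 is a fork here and V0 is conditioned on, so the path is blocked at V0.
At least one path is unblocked, so d-separation fails.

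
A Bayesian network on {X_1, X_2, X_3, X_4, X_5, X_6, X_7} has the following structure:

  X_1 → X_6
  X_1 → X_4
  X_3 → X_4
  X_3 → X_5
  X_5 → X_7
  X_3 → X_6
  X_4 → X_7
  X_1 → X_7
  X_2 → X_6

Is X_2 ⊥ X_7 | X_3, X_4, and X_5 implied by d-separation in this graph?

We examine all 6 paths between X_2 and X_7:
Path 1: X_2 → X_6 ← X_3 → X_5 → X_7
  X_6 is a collider here and neither X_6 nor any of its descendants is conditioned on, so the collider stays closed — the path is blocked at X_6.
Path 2: X_2 → X_6 ← X_3 → X_4 → X_7
  X_6 is a collider here and neither X_6 nor any of its descendants is conditioned on, so the collider stays closed — the path is blocked at X_6.
Path 3: X_2 → X_6 ← X_3 → X_4 ← X_1 → X_7
  X_6 is a collider here and neither X_6 nor any of its descendants is conditioned on, so the collider stays closed — the path is blocked at X_6.
Path 4: X_2 → X_6 ← X_1 → X_7
  X_6 is a collider here and neither X_6 nor any of its descendants is conditioned on, so the collider stays closed — the path is blocked at X_6.
Path 5: X_2 → X_6 ← X_1 → X_4 → X_7
  X_6 is a collider here and neither X_6 nor any of its descendants is conditioned on, so the collider stays closed — the path is blocked at X_6.
Path 6: X_2 → X_6 ← X_1 → X_4 ← X_3 → X_5 → X_7
  X_6 is a collider here and neither X_6 nor any of its descendants is conditioned on, so the collider stays closed — the path is blocked at X_6.
Every path is blocked, so X_2 and X_7 are d-separated given {X_3, X_4, X_5}.

Yes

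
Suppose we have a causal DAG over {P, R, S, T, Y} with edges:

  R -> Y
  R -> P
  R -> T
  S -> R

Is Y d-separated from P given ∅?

No — Y and P are not d-separated given ∅.

There is one path between Y and P:
Path 1: Y ← R → P
  R is a fork and R is not conditioned on — no node blocks this path, so it is active.
Because an active path exists, Y and P are not d-separated.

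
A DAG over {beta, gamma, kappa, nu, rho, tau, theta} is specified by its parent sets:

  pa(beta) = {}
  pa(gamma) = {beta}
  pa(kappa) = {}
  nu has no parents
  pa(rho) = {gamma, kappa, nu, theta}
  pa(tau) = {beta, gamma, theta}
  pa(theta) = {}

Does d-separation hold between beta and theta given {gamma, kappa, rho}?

Yes

We examine all 4 paths between beta and theta:
  1. beta → tau ← theta — tau:collider[blocks] ⇒ blocked
  2. beta → tau ← gamma → rho ← theta — tau:collider[blocks]; gamma:fork[blocks]; rho:collider[open] ⇒ blocked
  3. beta → gamma → tau ← theta — gamma:chain[blocks]; tau:collider[blocks] ⇒ blocked
  4. beta → gamma → rho ← theta — gamma:chain[blocks]; rho:collider[open] ⇒ blocked
Every path is blocked, so beta and theta are d-separated given {gamma, kappa, rho}.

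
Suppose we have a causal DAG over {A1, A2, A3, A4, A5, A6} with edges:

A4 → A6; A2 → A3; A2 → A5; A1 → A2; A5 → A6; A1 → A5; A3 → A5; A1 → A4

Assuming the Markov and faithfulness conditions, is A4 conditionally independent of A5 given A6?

No

Enumerating the 4 paths from A4 to A5 and testing each for blocking by {A6}:
  1. A4 ← A1 → A5 — A1:fork[open] ⇒ active
  2. A4 ← A1 → A2 → A5 — A1:fork[open]; A2:chain[open] ⇒ active
  3. A4 ← A1 → A2 → A3 → A5 — A1:fork[open]; A2:chain[open]; A3:chain[open] ⇒ active
  4. A4 → A6 ← A5 — A6:collider[open] ⇒ active
Because an active path exists, A4 and A5 are not d-separated.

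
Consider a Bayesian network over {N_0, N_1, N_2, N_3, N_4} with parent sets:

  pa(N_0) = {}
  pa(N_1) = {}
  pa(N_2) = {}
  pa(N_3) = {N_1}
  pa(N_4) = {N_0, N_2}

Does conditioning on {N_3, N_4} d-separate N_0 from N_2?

No

Only one path connects N_0 and N_2:
  1. N_0 → N_4 ← N_2 — N_4:collider[open] ⇒ active
Since the path N_0 → N_4 ← N_2 is active, N_0 and N_2 are not d-separated given {N_3, N_4}.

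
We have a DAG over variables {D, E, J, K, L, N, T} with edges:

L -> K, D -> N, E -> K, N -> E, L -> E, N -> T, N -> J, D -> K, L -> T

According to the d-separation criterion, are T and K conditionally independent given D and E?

6 paths connect T and K; each must be blocked for d-separation to hold:
Path 1: T ← N ← D → K
  D is a fork here and D is conditioned on, so the path is blocked at D.
Path 2: T ← N → E ← L → K
  N is a fork and N is not conditioned on; E is a collider and E is conditioned on, which opens it; L is a fork and L is not conditioned on — no node blocks this path, so it is active.
Path 3: T ← N → E → K
  E is a chain here and E is conditioned on, so the path is blocked at E.
Path 4: T ← L → E ← N ← D → K
  D is a fork here and D is conditioned on, so the path is blocked at D.
Path 5: T ← L → E → K
  E is a chain here and E is conditioned on, so the path is blocked at E.
Path 6: T ← L → K
  L is a fork and L is not conditioned on — no node blocks this path, so it is active.
At least one path is unblocked, so d-separation fails.

No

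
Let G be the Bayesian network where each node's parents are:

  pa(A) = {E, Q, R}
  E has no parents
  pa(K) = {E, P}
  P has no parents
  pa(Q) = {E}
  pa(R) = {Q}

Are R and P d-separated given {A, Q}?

There are 4 undirected paths between R and P; checking each against the conditioning set {A, Q}:
Path 1: R ← Q → A ← E → K ← P
  Q is a fork here and Q is conditioned on, so the path is blocked at Q.
Path 2: R ← Q ← E → K ← P
  Q is a chain here and Q is conditioned on, so the path is blocked at Q.
Path 3: R → A ← Q ← E → K ← P
  Q is a chain here and Q is conditioned on, so the path is blocked at Q.
Path 4: R → A ← E → K ← P
  K is a collider here and neither K nor any of its descendants is conditioned on, so the collider stays closed — the path is blocked at K.
Since every path is blocked, d-separation holds.

Yes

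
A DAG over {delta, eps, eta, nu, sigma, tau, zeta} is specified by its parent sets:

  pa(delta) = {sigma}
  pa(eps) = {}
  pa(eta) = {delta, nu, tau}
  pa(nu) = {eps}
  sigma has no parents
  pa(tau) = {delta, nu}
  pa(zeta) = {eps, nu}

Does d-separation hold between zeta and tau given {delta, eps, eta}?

No — zeta and tau are not d-separated given {delta, eps, eta}.

There are 6 undirected paths between zeta and tau; checking each against the conditioning set {delta, eps, eta}:
Path 1: zeta ← nu → eta ← tau
  nu is a fork and nu is not conditioned on; eta is a collider and eta is conditioned on, which opens it — no node blocks this path, so it is active.
Path 2: zeta ← nu → eta ← delta → tau
  delta is a fork here and delta is conditioned on, so the path is blocked at delta.
Path 3: zeta ← nu → tau
  nu is a fork and nu is not conditioned on — no node blocks this path, so it is active.
Path 4: zeta ← eps → nu → eta ← tau
  eps is a fork here and eps is conditioned on, so the path is blocked at eps.
Path 5: zeta ← eps → nu → eta ← delta → tau
  eps is a fork here and eps is conditioned on, so the path is blocked at eps.
Path 6: zeta ← eps → nu → tau
  eps is a fork here and eps is conditioned on, so the path is blocked at eps.
At least one path is unblocked, so d-separation fails.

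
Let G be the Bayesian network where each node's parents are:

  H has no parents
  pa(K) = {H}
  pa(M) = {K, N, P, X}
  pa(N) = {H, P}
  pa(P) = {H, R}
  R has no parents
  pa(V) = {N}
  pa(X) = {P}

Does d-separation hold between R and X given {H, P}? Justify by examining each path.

Enumerating the 6 paths from R to X and testing each for blocking by {H, P}:
Path 1: R → P → X
  P is a chain here and P is conditioned on, so the path is blocked at P.
Path 2: R → P → M ← X
  P is a chain here and P is conditioned on, so the path is blocked at P.
Path 3: R → P → N → M ← X
  P is a chain here and P is conditioned on, so the path is blocked at P.
Path 4: R → P → N ← H → K → M ← X
  P is a chain here and P is conditioned on, so the path is blocked at P.
Path 5: R → P ← H → K → M ← X
  H is a fork here and H is conditioned on, so the path is blocked at H.
Path 6: R → P ← H → N → M ← X
  H is a fork here and H is conditioned on, so the path is blocked at H.
All paths are blocked; R ⊥ X | {H, P} holds.

Yes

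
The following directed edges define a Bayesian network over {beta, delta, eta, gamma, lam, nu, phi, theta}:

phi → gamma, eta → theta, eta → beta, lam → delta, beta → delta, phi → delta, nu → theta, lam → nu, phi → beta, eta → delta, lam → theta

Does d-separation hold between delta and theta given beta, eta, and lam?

Yes

Enumerating the 5 paths from delta to theta and testing each for blocking by {beta, eta, lam}:
Path 1: delta ← lam → nu → theta
  lam is a fork here and lam is conditioned on, so the path is blocked at lam.
Path 2: delta ← lam → theta
  lam is a fork here and lam is conditioned on, so the path is blocked at lam.
Path 3: delta ← beta ← eta → theta
  beta is a chain here and beta is conditioned on, so the path is blocked at beta.
Path 4: delta ← eta → theta
  eta is a fork here and eta is conditioned on, so the path is blocked at eta.
Path 5: delta ← phi → beta ← eta → theta
  eta is a fork here and eta is conditioned on, so the path is blocked at eta.
Every path is blocked, so delta and theta are d-separated given {beta, eta, lam}.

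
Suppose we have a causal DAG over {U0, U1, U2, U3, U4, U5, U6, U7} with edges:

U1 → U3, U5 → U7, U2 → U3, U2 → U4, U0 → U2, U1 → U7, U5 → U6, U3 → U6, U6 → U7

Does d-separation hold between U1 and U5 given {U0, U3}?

Yes

Enumerating the 4 paths from U1 to U5 and testing each for blocking by {U0, U3}:
Path 1: U1 → U3 → U6 → U7 ← U5
  U3 is a chain here and U3 is conditioned on, so the path is blocked at U3.
Path 2: U1 → U3 → U6 ← U5
  U3 is a chain here and U3 is conditioned on, so the path is blocked at U3.
Path 3: U1 → U7 ← U6 ← U5
  U7 is a collider here and neither U7 nor any of its descendants is conditioned on, so the collider stays closed — the path is blocked at U7.
Path 4: U1 → U7 ← U5
  U7 is a collider here and neither U7 nor any of its descendants is conditioned on, so the collider stays closed — the path is blocked at U7.
All paths are blocked; U1 ⊥ U5 | {U0, U3} holds.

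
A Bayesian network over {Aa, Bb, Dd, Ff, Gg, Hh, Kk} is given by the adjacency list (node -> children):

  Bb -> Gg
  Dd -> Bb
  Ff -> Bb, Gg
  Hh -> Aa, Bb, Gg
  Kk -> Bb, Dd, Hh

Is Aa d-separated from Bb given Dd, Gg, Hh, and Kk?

Yes — Aa and Bb are d-separated given {Dd, Gg, Hh, Kk}.

Enumerating the 5 paths from Aa to Bb and testing each for blocking by {Dd, Gg, Hh, Kk}:
Path 1: Aa ← Hh → Gg ← Ff → Bb
  Hh is a fork here and Hh is conditioned on, so the path is blocked at Hh.
Path 2: Aa ← Hh → Gg ← Bb
  Hh is a fork here and Hh is conditioned on, so the path is blocked at Hh.
Path 3: Aa ← Hh → Bb
  Hh is a fork here and Hh is conditioned on, so the path is blocked at Hh.
Path 4: Aa ← Hh ← Kk → Dd → Bb
  Hh is a chain here and Hh is conditioned on, so the path is blocked at Hh.
Path 5: Aa ← Hh ← Kk → Bb
  Hh is a chain here and Hh is conditioned on, so the path is blocked at Hh.
Since every path is blocked, d-separation holds.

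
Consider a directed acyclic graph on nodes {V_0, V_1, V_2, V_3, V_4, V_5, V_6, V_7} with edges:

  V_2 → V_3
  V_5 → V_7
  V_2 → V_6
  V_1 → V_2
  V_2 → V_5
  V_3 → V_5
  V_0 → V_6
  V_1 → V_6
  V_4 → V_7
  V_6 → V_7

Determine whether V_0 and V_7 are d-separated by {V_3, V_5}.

No

We examine all 5 paths between V_0 and V_7:
Path 1: V_0 → V_6 → V_7
  V_6 is a chain and V_6 is not conditioned on — no node blocks this path, so it is active.
Path 2: V_0 → V_6 ← V_1 → V_2 → V_5 → V_7
  V_6 is a collider here and neither V_6 nor any of its descendants is conditioned on, so the collider stays closed — the path is blocked at V_6.
Path 3: V_0 → V_6 ← V_1 → V_2 → V_3 → V_5 → V_7
  V_6 is a collider here and neither V_6 nor any of its descendants is conditioned on, so the collider stays closed — the path is blocked at V_6.
Path 4: V_0 → V_6 ← V_2 → V_5 → V_7
  V_6 is a collider here and neither V_6 nor any of its descendants is conditioned on, so the collider stays closed — the path is blocked at V_6.
Path 5: V_0 → V_6 ← V_2 → V_3 → V_5 → V_7
  V_6 is a collider here and neither V_6 nor any of its descendants is conditioned on, so the collider stays closed — the path is blocked at V_6.
Because an active path exists, V_0 and V_7 are not d-separated.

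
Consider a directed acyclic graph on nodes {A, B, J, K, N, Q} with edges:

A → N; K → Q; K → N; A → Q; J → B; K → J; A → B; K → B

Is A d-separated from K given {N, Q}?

There are 4 undirected paths between A and K; checking each against the conditioning set {N, Q}:
  1. A → B ← K — B:collider[blocks] ⇒ blocked
  2. A → B ← J ← K — B:collider[blocks]; J:chain[open] ⇒ blocked
  3. A → Q ← K — Q:collider[open] ⇒ active
  4. A → N ← K — N:collider[open] ⇒ active
At least one path is unblocked, so d-separation fails.

No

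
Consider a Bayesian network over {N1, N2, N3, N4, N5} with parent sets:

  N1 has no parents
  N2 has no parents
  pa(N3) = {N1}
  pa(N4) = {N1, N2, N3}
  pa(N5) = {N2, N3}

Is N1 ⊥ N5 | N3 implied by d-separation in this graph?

Yes — N1 and N5 are d-separated given {N3}.

4 paths connect N1 and N5; each must be blocked for d-separation to hold:
  1. N1 → N4 ← N2 → N5 — N4:collider[blocks]; N2:fork[open] ⇒ blocked
  2. N1 → N4 ← N3 → N5 — N4:collider[blocks]; N3:fork[blocks] ⇒ blocked
  3. N1 → N3 → N4 ← N2 → N5 — N3:chain[blocks]; N4:collider[blocks]; N2:fork[open] ⇒ blocked
  4. N1 → N3 → N5 — N3:chain[blocks] ⇒ blocked
Since every path is blocked, d-separation holds.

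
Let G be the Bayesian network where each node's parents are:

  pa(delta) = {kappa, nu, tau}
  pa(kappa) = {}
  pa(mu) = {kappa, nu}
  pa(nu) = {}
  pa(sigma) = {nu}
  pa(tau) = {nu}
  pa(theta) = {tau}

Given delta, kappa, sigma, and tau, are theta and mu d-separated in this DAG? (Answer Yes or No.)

4 paths connect theta and mu; each must be blocked for d-separation to hold:
Path 1: theta ← tau ← nu → delta ← kappa → mu
  tau is a chain here and tau is conditioned on, so the path is blocked at tau.
Path 2: theta ← tau ← nu → mu
  tau is a chain here and tau is conditioned on, so the path is blocked at tau.
Path 3: theta ← tau → delta ← nu → mu
  tau is a fork here and tau is conditioned on, so the path is blocked at tau.
Path 4: theta ← tau → delta ← kappa → mu
  tau is a fork here and tau is conditioned on, so the path is blocked at tau.
All paths are blocked; theta ⊥ mu | {delta, kappa, sigma, tau} holds.

Yes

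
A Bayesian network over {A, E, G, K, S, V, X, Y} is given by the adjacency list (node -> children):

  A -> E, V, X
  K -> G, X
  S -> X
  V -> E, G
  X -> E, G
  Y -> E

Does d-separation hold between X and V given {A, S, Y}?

Yes

6 paths connect X and V; each must be blocked for d-separation to hold:
  1. X → E ← A → V — E:collider[blocks]; A:fork[blocks] ⇒ blocked
  2. X → E ← V — E:collider[blocks] ⇒ blocked
  3. X ← A → E ← V — A:fork[blocks]; E:collider[blocks] ⇒ blocked
  4. X ← A → V — A:fork[blocks] ⇒ blocked
  5. X → G ← V — G:collider[blocks] ⇒ blocked
  6. X ← K → G ← V — K:fork[open]; G:collider[blocks] ⇒ blocked
Since every path is blocked, d-separation holds.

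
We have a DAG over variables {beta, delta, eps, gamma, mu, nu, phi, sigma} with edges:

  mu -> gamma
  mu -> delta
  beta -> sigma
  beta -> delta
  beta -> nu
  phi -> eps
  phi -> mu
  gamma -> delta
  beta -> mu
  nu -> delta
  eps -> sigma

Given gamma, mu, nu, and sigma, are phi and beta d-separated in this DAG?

No

6 paths connect phi and beta; each must be blocked for d-separation to hold:
Path 1: phi → eps → sigma ← beta
  eps is a chain and eps is not conditioned on; sigma is a collider and sigma is conditioned on, which opens it — no node blocks this path, so it is active.
Path 2: phi → mu ← beta
  mu is a collider and mu is conditioned on, which opens it — no node blocks this path, so it is active.
Path 3: phi → mu → delta ← beta
  mu is a chain here and mu is conditioned on, so the path is blocked at mu.
Path 4: phi → mu → delta ← nu ← beta
  mu is a chain here and mu is conditioned on, so the path is blocked at mu.
Path 5: phi → mu → gamma → delta ← beta
  mu is a chain here and mu is conditioned on, so the path is blocked at mu.
Path 6: phi → mu → gamma → delta ← nu ← beta
  mu is a chain here and mu is conditioned on, so the path is blocked at mu.
At least one path is unblocked, so d-separation fails.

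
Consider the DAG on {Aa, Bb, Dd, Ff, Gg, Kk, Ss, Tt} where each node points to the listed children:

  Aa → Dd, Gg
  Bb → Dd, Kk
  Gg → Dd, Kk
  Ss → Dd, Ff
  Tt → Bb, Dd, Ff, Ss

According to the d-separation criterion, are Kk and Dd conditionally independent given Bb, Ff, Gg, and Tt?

There are 6 undirected paths between Kk and Dd; checking each against the conditioning set {Bb, Ff, Gg, Tt}:
Path 1: Kk ← Gg → Dd
  Gg is a fork here and Gg is conditioned on, so the path is blocked at Gg.
Path 2: Kk ← Gg ← Aa → Dd
  Gg is a chain here and Gg is conditioned on, so the path is blocked at Gg.
Path 3: Kk ← Bb → Dd
  Bb is a fork here and Bb is conditioned on, so the path is blocked at Bb.
Path 4: Kk ← Bb ← Tt → Dd
  Bb is a chain here and Bb is conditioned on, so the path is blocked at Bb.
Path 5: Kk ← Bb ← Tt → Ff ← Ss → Dd
  Bb is a chain here and Bb is conditioned on, so the path is blocked at Bb.
Path 6: Kk ← Bb ← Tt → Ss → Dd
  Bb is a chain here and Bb is conditioned on, so the path is blocked at Bb.
All paths are blocked; Kk ⊥ Dd | {Bb, Ff, Gg, Tt} holds.

Yes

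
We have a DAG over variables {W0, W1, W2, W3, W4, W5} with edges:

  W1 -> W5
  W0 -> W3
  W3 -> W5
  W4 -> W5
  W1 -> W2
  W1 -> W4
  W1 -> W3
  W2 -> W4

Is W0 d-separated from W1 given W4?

Yes — W0 and W1 are d-separated given {W4}.

Enumerating the 4 paths from W0 to W1 and testing each for blocking by {W4}:
  1. W0 → W3 ← W1 — W3:collider[blocks] ⇒ blocked
  2. W0 → W3 → W5 ← W1 — W3:chain[open]; W5:collider[blocks] ⇒ blocked
  3. W0 → W3 → W5 ← W4 ← W1 — W3:chain[open]; W5:collider[blocks]; W4:chain[blocks] ⇒ blocked
  4. W0 → W3 → W5 ← W4 ← W2 ← W1 — W3:chain[open]; W5:collider[blocks]; W4:chain[blocks]; W2:chain[open] ⇒ blocked
All paths are blocked; W0 ⊥ W1 | {W4} holds.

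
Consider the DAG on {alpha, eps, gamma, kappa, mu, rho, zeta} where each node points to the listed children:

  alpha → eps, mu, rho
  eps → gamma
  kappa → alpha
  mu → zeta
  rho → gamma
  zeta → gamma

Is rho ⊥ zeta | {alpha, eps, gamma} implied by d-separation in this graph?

We examine all 4 paths between rho and zeta:
  1. rho → gamma ← zeta — gamma:collider[open] ⇒ active
  2. rho → gamma ← eps ← alpha → mu → zeta — gamma:collider[open]; eps:chain[blocks]; alpha:fork[blocks]; mu:chain[open] ⇒ blocked
  3. rho ← alpha → eps → gamma ← zeta — alpha:fork[blocks]; eps:chain[blocks]; gamma:collider[open] ⇒ blocked
  4. rho ← alpha → mu → zeta — alpha:fork[blocks]; mu:chain[open] ⇒ blocked
Since the path rho → gamma ← zeta is active, rho and zeta are not d-separated given {alpha, eps, gamma}.

No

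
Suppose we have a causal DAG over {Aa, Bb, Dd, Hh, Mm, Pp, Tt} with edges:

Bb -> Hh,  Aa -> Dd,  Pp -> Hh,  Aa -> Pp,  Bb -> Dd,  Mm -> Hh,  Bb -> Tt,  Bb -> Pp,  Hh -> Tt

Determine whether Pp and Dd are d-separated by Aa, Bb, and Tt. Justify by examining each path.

Yes

4 paths connect Pp and Dd; each must be blocked for d-separation to hold:
Path 1: Pp ← Aa → Dd
  Aa is a fork here and Aa is conditioned on, so the path is blocked at Aa.
Path 2: Pp → Hh → Tt ← Bb → Dd
  Bb is a fork here and Bb is conditioned on, so the path is blocked at Bb.
Path 3: Pp → Hh ← Bb → Dd
  Bb is a fork here and Bb is conditioned on, so the path is blocked at Bb.
Path 4: Pp ← Bb → Dd
  Bb is a fork here and Bb is conditioned on, so the path is blocked at Bb.
Since every path is blocked, d-separation holds.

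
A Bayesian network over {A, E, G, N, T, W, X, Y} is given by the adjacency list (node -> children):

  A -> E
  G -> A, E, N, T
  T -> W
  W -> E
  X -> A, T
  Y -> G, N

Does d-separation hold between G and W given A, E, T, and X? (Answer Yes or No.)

6 paths connect G and W; each must be blocked for d-separation to hold:
  1. G → A ← X → T → W — A:collider[open]; X:fork[blocks]; T:chain[blocks] ⇒ blocked
  2. G → A → E ← W — A:chain[blocks]; E:collider[open] ⇒ blocked
  3. G → T ← X → A → E ← W — T:collider[open]; X:fork[blocks]; A:chain[blocks]; E:collider[open] ⇒ blocked
  4. G → T → W — T:chain[blocks] ⇒ blocked
  5. G → E ← A ← X → T → W — E:collider[open]; A:chain[blocks]; X:fork[blocks]; T:chain[blocks] ⇒ blocked
  6. G → E ← W — E:collider[open] ⇒ active
At least one path is unblocked, so d-separation fails.

No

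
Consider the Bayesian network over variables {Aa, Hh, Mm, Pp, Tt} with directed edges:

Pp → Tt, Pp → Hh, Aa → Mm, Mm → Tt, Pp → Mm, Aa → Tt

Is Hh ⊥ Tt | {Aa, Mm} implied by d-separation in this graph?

There are 3 undirected paths between Hh and Tt; checking each against the conditioning set {Aa, Mm}:
  1. Hh ← Pp → Tt — Pp:fork[open] ⇒ active
  2. Hh ← Pp → Mm → Tt — Pp:fork[open]; Mm:chain[blocks] ⇒ blocked
  3. Hh ← Pp → Mm ← Aa → Tt — Pp:fork[open]; Mm:collider[open]; Aa:fork[blocks] ⇒ blocked
At least one path is unblocked, so d-separation fails.

No — Hh and Tt are not d-separated given {Aa, Mm}.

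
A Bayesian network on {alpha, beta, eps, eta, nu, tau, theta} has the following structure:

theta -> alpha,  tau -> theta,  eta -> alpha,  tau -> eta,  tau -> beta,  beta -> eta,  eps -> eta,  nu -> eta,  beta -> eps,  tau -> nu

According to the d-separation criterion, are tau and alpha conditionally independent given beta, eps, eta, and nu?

Enumerating the 5 paths from tau to alpha and testing each for blocking by {beta, eps, eta, nu}:
Path 1: tau → eta → alpha
  eta is a chain here and eta is conditioned on, so the path is blocked at eta.
Path 2: tau → beta → eps → eta → alpha
  beta is a chain here and beta is conditioned on, so the path is blocked at beta.
Path 3: tau → beta → eta → alpha
  beta is a chain here and beta is conditioned on, so the path is blocked at beta.
Path 4: tau → nu → eta → alpha
  nu is a chain here and nu is conditioned on, so the path is blocked at nu.
Path 5: tau → theta → alpha
  theta is a chain and theta is not conditioned on — no node blocks this path, so it is active.
At least one path is unblocked, so d-separation fails.

No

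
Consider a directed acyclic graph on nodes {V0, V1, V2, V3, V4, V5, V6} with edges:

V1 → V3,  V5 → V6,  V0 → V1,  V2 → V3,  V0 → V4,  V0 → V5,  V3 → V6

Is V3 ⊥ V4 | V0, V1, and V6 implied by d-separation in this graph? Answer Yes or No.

Yes

Enumerating the 2 paths from V3 to V4 and testing each for blocking by {V0, V1, V6}:
Path 1: V3 ← V1 ← V0 → V4
  V1 is a chain here and V1 is conditioned on, so the path is blocked at V1.
Path 2: V3 → V6 ← V5 ← V0 → V4
  V0 is a fork here and V0 is conditioned on, so the path is blocked at V0.
All paths are blocked; V3 ⊥ V4 | {V0, V1, V6} holds.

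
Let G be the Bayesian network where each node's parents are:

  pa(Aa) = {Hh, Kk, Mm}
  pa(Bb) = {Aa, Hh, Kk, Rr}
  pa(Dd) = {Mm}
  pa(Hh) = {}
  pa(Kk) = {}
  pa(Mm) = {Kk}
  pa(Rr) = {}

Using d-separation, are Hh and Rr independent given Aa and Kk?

There are 4 undirected paths between Hh and Rr; checking each against the conditioning set {Aa, Kk}:
Path 1: Hh → Aa → Bb ← Rr
  Aa is a chain here and Aa is conditioned on, so the path is blocked at Aa.
Path 2: Hh → Aa ← Kk → Bb ← Rr
  Kk is a fork here and Kk is conditioned on, so the path is blocked at Kk.
Path 3: Hh → Aa ← Mm ← Kk → Bb ← Rr
  Kk is a fork here and Kk is conditioned on, so the path is blocked at Kk.
Path 4: Hh → Bb ← Rr
  Bb is a collider here and neither Bb nor any of its descendants is conditioned on, so the collider stays closed — the path is blocked at Bb.
Every path is blocked, so Hh and Rr are d-separated given {Aa, Kk}.

Yes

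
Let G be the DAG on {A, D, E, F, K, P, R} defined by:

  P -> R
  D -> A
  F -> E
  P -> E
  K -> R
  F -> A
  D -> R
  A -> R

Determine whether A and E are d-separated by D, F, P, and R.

Yes

There are 3 undirected paths between A and E; checking each against the conditioning set {D, F, P, R}:
Path 1: A ← F → E
  F is a fork here and F is conditioned on, so the path is blocked at F.
Path 2: A → R ← P → E
  P is a fork here and P is conditioned on, so the path is blocked at P.
Path 3: A ← D → R ← P → E
  D is a fork here and D is conditioned on, so the path is blocked at D.
All paths are blocked; A ⊥ E | {D, F, P, R} holds.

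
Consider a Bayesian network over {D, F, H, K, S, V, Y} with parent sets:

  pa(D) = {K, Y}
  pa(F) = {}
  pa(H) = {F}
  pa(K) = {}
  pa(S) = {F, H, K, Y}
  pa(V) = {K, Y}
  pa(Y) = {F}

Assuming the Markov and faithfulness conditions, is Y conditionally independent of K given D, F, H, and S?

No

5 paths connect Y and K; each must be blocked for d-separation to hold:
Path 1: Y → S ← K
  S is a collider and S is conditioned on, which opens it — no node blocks this path, so it is active.
Path 2: Y ← F → H → S ← K
  F is a fork here and F is conditioned on, so the path is blocked at F.
Path 3: Y ← F → S ← K
  F is a fork here and F is conditioned on, so the path is blocked at F.
Path 4: Y → D ← K
  D is a collider and D is conditioned on, which opens it — no node blocks this path, so it is active.
Path 5: Y → V ← K
  V is a collider here and neither V nor any of its descendants is conditioned on, so the collider stays closed — the path is blocked at V.
At least one path is unblocked, so d-separation fails.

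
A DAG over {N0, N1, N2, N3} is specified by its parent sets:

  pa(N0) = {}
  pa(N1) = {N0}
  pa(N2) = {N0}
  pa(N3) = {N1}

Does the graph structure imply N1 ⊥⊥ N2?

There is one path between N1 and N2:
Path 1: N1 ← N0 → N2
  N0 is a fork and N0 is not conditioned on — no node blocks this path, so it is active.
Because an active path exists, N1 and N2 are not d-separated.

No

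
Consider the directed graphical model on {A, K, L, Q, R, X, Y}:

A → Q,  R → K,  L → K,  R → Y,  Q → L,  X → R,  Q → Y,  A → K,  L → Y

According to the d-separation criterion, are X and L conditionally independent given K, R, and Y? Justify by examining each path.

Yes — X and L are d-separated given {K, R, Y}.

There are 6 undirected paths between X and L; checking each against the conditioning set {K, R, Y}:
Path 1: X → R → K ← A → Q → L
  R is a chain here and R is conditioned on, so the path is blocked at R.
Path 2: X → R → K ← A → Q → Y ← L
  R is a chain here and R is conditioned on, so the path is blocked at R.
Path 3: X → R → K ← L
  R is a chain here and R is conditioned on, so the path is blocked at R.
Path 4: X → R → Y ← Q ← A → K ← L
  R is a chain here and R is conditioned on, so the path is blocked at R.
Path 5: X → R → Y ← Q → L
  R is a chain here and R is conditioned on, so the path is blocked at R.
Path 6: X → R → Y ← L
  R is a chain here and R is conditioned on, so the path is blocked at R.
Since every path is blocked, d-separation holds.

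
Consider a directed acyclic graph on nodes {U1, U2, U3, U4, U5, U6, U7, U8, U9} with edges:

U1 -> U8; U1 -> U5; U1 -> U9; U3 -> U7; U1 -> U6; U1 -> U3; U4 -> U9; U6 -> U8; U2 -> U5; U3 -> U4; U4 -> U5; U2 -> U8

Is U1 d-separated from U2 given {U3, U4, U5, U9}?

No

5 paths connect U1 and U2; each must be blocked for d-separation to hold:
  1. U1 → U8 ← U2 — U8:collider[blocks] ⇒ blocked
  2. U1 → U6 → U8 ← U2 — U6:chain[open]; U8:collider[blocks] ⇒ blocked
  3. U1 → U5 ← U2 — U5:collider[open] ⇒ active
  4. U1 → U3 → U4 → U5 ← U2 — U3:chain[blocks]; U4:chain[blocks]; U5:collider[open] ⇒ blocked
  5. U1 → U9 ← U4 → U5 ← U2 — U9:collider[open]; U4:fork[blocks]; U5:collider[open] ⇒ blocked
Since the path U1 → U5 ← U2 is active, U1 and U2 are not d-separated given {U3, U4, U5, U9}.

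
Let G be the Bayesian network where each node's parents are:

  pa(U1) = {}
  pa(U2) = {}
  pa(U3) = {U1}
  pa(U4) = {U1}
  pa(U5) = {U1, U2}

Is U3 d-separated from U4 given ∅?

Only one path connects U3 and U4:
Path 1: U3 ← U1 → U4
  U1 is a fork and U1 is not conditioned on — no node blocks this path, so it is active.
Since the path U3 ← U1 → U4 is active, U3 and U4 are not d-separated given ∅.

No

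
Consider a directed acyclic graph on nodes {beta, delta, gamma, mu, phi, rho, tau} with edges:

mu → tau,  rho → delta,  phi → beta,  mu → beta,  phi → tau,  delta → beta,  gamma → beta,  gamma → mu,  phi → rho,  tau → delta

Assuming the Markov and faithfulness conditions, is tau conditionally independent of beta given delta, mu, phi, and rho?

6 paths connect tau and beta; each must be blocked for d-separation to hold:
  1. tau → delta ← rho ← phi → beta — delta:collider[open]; rho:chain[blocks]; phi:fork[blocks] ⇒ blocked
  2. tau → delta → beta — delta:chain[blocks] ⇒ blocked
  3. tau ← mu → beta — mu:fork[blocks] ⇒ blocked
  4. tau ← mu ← gamma → beta — mu:chain[blocks]; gamma:fork[open] ⇒ blocked
  5. tau ← phi → rho → delta → beta — phi:fork[blocks]; rho:chain[blocks]; delta:chain[blocks] ⇒ blocked
  6. tau ← phi → beta — phi:fork[blocks] ⇒ blocked
All paths are blocked; tau ⊥ beta | {delta, mu, phi, rho} holds.

Yes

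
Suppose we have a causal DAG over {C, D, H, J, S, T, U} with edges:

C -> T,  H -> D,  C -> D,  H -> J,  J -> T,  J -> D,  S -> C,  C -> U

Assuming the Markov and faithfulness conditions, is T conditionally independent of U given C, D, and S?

Yes

We examine all 3 paths between T and U:
  1. T ← J → D ← C → U — J:fork[open]; D:collider[open]; C:fork[blocks] ⇒ blocked
  2. T ← J ← H → D ← C → U — J:chain[open]; H:fork[open]; D:collider[open]; C:fork[blocks] ⇒ blocked
  3. T ← C → U — C:fork[blocks] ⇒ blocked
Every path is blocked, so T and U are d-separated given {C, D, S}.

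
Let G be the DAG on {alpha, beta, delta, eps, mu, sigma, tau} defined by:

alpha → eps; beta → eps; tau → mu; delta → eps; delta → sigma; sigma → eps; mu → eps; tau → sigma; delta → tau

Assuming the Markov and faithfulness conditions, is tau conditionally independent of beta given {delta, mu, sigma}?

Yes

We examine all 5 paths between tau and beta:
Path 1: tau → mu → eps ← beta
  mu is a chain here and mu is conditioned on, so the path is blocked at mu.
Path 2: tau → sigma → eps ← beta
  sigma is a chain here and sigma is conditioned on, so the path is blocked at sigma.
Path 3: tau → sigma ← delta → eps ← beta
  delta is a fork here and delta is conditioned on, so the path is blocked at delta.
Path 4: tau ← delta → sigma → eps ← beta
  delta is a fork here and delta is conditioned on, so the path is blocked at delta.
Path 5: tau ← delta → eps ← beta
  delta is a fork here and delta is conditioned on, so the path is blocked at delta.
Since every path is blocked, d-separation holds.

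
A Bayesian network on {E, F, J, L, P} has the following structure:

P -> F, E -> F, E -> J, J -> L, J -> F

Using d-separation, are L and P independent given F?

No — L and P are not d-separated given {F}.

2 paths connect L and P; each must be blocked for d-separation to hold:
  1. L ← J ← E → F ← P — J:chain[open]; E:fork[open]; F:collider[open] ⇒ active
  2. L ← J → F ← P — J:fork[open]; F:collider[open] ⇒ active
At least one path is unblocked, so d-separation fails.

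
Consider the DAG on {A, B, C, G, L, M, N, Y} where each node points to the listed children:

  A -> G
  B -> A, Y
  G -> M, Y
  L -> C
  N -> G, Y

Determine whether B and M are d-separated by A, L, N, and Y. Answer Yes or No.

There are 3 undirected paths between B and M; checking each against the conditioning set {A, L, N, Y}:
Path 1: B → A → G → M
  A is a chain here and A is conditioned on, so the path is blocked at A.
Path 2: B → Y ← N → G → M
  N is a fork here and N is conditioned on, so the path is blocked at N.
Path 3: B → Y ← G → M
  Y is a collider and Y is conditioned on, which opens it; G is a fork and G is not conditioned on — no node blocks this path, so it is active.
At least one path is unblocked, so d-separation fails.

No — B and M are not d-separated given {A, L, N, Y}.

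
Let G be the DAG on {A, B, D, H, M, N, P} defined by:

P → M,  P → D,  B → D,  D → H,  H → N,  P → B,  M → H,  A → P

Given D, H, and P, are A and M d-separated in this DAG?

Yes

There are 3 undirected paths between A and M; checking each against the conditioning set {D, H, P}:
Path 1: A → P → B → D → H ← M
  P is a chain here and P is conditioned on, so the path is blocked at P.
Path 2: A → P → M
  P is a chain here and P is conditioned on, so the path is blocked at P.
Path 3: A → P → D → H ← M
  P is a chain here and P is conditioned on, so the path is blocked at P.
All paths are blocked; A ⊥ M | {D, H, P} holds.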